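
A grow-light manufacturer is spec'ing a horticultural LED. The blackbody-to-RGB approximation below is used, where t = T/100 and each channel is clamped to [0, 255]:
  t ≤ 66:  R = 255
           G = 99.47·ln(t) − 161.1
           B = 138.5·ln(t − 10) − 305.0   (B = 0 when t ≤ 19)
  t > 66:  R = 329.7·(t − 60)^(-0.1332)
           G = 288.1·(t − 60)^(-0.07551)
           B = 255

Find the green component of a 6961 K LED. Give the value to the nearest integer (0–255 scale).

t = 6961/100 = 69.61; the t > 66 branch applies.
G = 288.1·(69.61 − 60)^(-0.07551) = 288.1·9.61^(-0.07551) = 288.1·0.84294 = 242.850.
Rounded: 243.

243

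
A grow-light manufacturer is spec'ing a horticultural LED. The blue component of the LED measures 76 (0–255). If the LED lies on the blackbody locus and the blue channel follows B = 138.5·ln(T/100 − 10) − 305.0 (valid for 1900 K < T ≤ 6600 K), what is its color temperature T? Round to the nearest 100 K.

ln(t − 10) = (76 + 305.0) / 138.5 = 2.7509.
t − 10 = e^2.7509 = 15.657, so t = 25.657.
T = 100·t = 2566 K → 2600 K to the nearest 100 K.

2600 K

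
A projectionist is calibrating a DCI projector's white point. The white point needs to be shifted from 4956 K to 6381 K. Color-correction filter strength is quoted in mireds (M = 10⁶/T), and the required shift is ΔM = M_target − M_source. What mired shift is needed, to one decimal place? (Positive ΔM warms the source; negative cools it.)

-45.1 mireds

M_source = 10⁶/4956 = 201.776; M_target = 10⁶/6381 = 156.715.
ΔM = 156.715 − 201.776 = -45.060 → -45.1 mireds, a cooling shift.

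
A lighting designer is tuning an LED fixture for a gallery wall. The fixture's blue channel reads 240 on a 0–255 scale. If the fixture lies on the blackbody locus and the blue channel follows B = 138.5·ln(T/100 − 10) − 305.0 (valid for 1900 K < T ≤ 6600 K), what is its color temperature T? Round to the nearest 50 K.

ln(t − 10) = (240 + 305.0) / 138.5 = 3.9350.
t − 10 = e^3.9350 = 51.163, so t = 61.163.
T = 100·t = 6116 K → 6100 K to the nearest 50 K.

6100 K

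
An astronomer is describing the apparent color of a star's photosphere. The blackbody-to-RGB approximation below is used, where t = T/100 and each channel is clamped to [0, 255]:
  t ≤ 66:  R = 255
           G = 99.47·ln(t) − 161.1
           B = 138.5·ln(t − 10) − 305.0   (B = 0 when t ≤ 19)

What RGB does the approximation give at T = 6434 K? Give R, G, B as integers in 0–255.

R=255, G=253, B=248

t = 6434/100 = 64.34; the t ≤ 66 branch applies.
R = 255 by definition for t ≤ 66.
G = 99.47·ln 64.34 − 161.1 = 99.47·4.1642 − 161.1 = 253.111.
B = 138.5·ln(64.34 − 10) − 305.0 = 138.5·ln 54.34 − 305.0 = 138.5·3.9953 − 305.0 = 248.344.
Rounded: (255, 253, 248).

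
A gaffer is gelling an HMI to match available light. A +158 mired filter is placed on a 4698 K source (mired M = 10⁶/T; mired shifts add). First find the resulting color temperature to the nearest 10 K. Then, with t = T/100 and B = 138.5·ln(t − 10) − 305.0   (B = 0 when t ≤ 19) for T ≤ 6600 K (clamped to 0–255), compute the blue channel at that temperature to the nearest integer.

M_in = 10⁶/4698 = 212.86; M_out = 212.86 + (+158) = 370.86.
T_out = 10⁶/370.86 = 2696.5 K → 2700 K; t = 27.
B = 138.5·ln(27 − 10) − 305.0 = 138.5·ln 17 − 305.0 = 138.5·2.8332 − 305.0 = 87.400.
Rounded: 87.

87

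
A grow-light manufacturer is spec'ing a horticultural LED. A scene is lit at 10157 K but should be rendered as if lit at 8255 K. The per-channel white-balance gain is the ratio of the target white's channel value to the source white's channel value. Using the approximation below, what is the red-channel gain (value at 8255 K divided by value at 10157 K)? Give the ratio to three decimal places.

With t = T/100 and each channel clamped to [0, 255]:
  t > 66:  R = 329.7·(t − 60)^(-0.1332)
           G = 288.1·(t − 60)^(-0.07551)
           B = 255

1.085

At 10157 K (t = 101.57):
  R = 329.7·(101.57 − 60)^(-0.1332) = 329.7·41.57^(-0.1332) = 329.7·0.60867 = 200.677.
At 8255 K (t = 82.55):
  R = 329.7·(82.55 − 60)^(-0.1332) = 329.7·22.55^(-0.1332) = 329.7·0.66033 = 217.711.
Gain = 217.711 / 200.677 = 1.0849 → 1.085.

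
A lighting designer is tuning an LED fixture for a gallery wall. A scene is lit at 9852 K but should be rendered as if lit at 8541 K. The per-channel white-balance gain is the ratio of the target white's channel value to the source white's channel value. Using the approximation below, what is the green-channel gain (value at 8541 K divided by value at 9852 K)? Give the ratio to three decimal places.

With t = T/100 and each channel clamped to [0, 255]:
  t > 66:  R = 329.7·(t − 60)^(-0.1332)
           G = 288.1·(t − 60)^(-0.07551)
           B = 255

1.032

At 9852 K (t = 98.52):
  G = 288.1·(98.52 − 60)^(-0.07551) = 288.1·38.52^(-0.07551) = 288.1·0.75904 = 218.680.
At 8541 K (t = 85.41):
  G = 288.1·(85.41 − 60)^(-0.07551) = 288.1·25.41^(-0.07551) = 288.1·0.78326 = 225.658.
Gain = 225.658 / 218.680 = 1.0319 → 1.032.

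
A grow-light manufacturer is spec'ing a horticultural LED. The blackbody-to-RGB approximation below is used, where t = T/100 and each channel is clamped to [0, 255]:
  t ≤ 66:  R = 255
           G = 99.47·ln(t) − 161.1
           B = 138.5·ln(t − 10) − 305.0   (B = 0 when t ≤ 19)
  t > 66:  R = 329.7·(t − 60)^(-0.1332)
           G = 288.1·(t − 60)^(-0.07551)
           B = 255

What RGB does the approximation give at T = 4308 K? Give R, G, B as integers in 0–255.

t = 4308/100 = 43.08; the t ≤ 66 branch applies.
R = 255 by definition for t ≤ 66.
G = 99.47·ln 43.08 − 161.1 = 99.47·3.7631 − 161.1 = 213.211.
B = 138.5·ln(43.08 − 10) − 305.0 = 138.5·ln 33.08 − 305.0 = 138.5·3.4989 − 305.0 = 179.602.
Rounded: (255, 213, 180).

R=255, G=213, B=180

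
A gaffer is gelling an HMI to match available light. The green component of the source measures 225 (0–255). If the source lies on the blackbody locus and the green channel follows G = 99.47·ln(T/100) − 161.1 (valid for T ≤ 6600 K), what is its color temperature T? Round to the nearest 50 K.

ln t = (225 + 161.1) / 99.47 = 3.8816.
t = e^3.8816 = 48.500.
T = 100·t = 4850 K → 4850 K to the nearest 50 K.

4850 K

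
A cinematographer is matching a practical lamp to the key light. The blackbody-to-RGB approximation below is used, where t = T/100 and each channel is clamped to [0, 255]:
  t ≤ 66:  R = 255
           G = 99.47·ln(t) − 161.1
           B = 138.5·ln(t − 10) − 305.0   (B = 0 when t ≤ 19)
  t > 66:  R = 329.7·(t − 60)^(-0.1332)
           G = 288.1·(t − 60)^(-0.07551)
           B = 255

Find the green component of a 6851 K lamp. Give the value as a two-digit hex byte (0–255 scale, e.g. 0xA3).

0xF5

t = 6851/100 = 68.51; the t > 66 branch applies.
G = 288.1·(68.51 − 60)^(-0.07551) = 288.1·8.51^(-0.07551) = 288.1·0.85071 = 245.089.
Rounded: 245; in hex, 0xF5.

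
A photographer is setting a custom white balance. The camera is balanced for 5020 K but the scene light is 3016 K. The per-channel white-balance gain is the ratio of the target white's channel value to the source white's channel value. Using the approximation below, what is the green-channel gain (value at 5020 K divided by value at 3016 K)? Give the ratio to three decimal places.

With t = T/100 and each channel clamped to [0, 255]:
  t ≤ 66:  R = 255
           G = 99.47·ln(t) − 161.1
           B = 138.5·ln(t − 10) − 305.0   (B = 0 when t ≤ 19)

At 3016 K (t = 30.16):
  G = 99.47·ln 30.16 − 161.1 = 99.47·3.4065 − 161.1 = 177.746.
At 5020 K (t = 50.2):
  G = 99.47·ln 50.2 − 161.1 = 99.47·3.9160 − 161.1 = 228.426.
Gain = 228.426 / 177.746 = 1.2851 → 1.285.

1.285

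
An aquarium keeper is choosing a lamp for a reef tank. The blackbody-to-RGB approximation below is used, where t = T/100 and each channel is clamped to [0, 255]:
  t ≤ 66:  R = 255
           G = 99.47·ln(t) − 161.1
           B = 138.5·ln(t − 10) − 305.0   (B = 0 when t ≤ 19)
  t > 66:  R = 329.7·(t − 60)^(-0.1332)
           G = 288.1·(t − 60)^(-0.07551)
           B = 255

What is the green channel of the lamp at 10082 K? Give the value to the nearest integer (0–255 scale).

t = 10082/100 = 100.82; the t > 66 branch applies.
G = 288.1·(100.82 − 60)^(-0.07551) = 288.1·40.82^(-0.07551) = 288.1·0.75572 = 217.724.
Rounded: 218.

218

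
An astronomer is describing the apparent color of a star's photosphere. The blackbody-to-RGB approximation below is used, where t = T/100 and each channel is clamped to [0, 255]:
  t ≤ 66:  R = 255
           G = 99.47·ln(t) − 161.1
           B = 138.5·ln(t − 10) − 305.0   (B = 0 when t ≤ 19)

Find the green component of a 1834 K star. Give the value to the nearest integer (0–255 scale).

t = 1834/100 = 18.34; the t ≤ 66 branch applies.
G = 99.47·ln 18.34 − 161.1 = 99.47·2.9091 − 161.1 = 128.267.
Rounded: 128.

128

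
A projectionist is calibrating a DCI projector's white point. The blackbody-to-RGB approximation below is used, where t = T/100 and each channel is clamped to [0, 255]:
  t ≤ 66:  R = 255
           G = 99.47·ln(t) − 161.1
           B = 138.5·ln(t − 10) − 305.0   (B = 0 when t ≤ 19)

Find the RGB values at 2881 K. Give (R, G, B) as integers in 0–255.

t = 2881/100 = 28.81; the t ≤ 66 branch applies.
R = 255 by definition for t ≤ 66.
G = 99.47·ln 28.81 − 161.1 = 99.47·3.3607 − 161.1 = 173.191.
B = 138.5·ln(28.81 − 10) − 305.0 = 138.5·ln 18.81 − 305.0 = 138.5·2.9344 − 305.0 = 101.413.
Rounded: (255, 173, 101).

(255, 173, 101)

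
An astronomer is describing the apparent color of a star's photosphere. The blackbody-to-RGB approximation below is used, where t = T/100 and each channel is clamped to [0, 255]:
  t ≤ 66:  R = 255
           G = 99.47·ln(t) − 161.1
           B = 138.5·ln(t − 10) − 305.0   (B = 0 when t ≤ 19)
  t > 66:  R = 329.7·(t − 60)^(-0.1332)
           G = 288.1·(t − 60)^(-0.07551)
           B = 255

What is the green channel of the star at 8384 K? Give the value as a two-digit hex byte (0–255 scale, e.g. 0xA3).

t = 8384/100 = 83.84; the t > 66 branch applies.
G = 288.1·(83.84 − 60)^(-0.07551) = 288.1·23.84^(-0.07551) = 288.1·0.78705 = 226.748.
Rounded: 227; in hex, 0xE3.

0xE3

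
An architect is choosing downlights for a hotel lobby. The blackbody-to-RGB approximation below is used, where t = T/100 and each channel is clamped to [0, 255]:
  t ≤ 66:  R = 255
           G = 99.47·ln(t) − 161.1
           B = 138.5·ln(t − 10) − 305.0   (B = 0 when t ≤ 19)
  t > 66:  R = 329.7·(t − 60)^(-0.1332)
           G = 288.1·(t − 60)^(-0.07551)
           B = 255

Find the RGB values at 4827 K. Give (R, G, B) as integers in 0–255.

(255, 225, 200)

t = 4827/100 = 48.27; the t ≤ 66 branch applies.
R = 255 by definition for t ≤ 66.
G = 99.47·ln 48.27 − 161.1 = 99.47·3.8768 − 161.1 = 224.526.
B = 138.5·ln(48.27 − 10) − 305.0 = 138.5·ln 38.27 − 305.0 = 138.5·3.6447 − 305.0 = 199.786.
Rounded: (255, 225, 200).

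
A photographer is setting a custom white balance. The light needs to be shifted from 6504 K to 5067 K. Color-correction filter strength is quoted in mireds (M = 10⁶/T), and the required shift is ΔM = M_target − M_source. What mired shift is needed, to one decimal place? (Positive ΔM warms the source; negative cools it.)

+43.6 mireds

M_source = 10⁶/6504 = 153.752; M_target = 10⁶/5067 = 197.355.
ΔM = 197.355 − 153.752 = 43.604 → +43.6 mireds, a warming shift.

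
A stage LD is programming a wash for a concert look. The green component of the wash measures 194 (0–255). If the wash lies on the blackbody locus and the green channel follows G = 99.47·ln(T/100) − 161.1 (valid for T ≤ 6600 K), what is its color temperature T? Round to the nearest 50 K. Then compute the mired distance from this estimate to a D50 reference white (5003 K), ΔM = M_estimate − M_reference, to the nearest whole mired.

+82 mireds

ln t = (194 + 161.1) / 99.47 = 3.5699.
t = e^3.5699 = 35.514.
T = 100·t = 3551 K → 3550 K to the nearest 50 K.
M_estimate = 10⁶/3550 = 281.69; M_reference = 10⁶/5003 = 199.88.
ΔM = 281.69 − 199.88 = 81.81 → +82 mireds.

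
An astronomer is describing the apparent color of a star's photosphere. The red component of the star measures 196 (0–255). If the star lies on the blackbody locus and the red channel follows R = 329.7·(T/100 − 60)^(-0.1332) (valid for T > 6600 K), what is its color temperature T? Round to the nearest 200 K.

(t − 60)^(-0.1332) = 196/329.7 = 0.59448.
t − 60 = 0.59448^(1/-0.1332) = 0.59448^(-7.508) = 49.621, so t = 109.621.
T = 100·t = 10962 K → 11000 K to the nearest 200 K.

11000 K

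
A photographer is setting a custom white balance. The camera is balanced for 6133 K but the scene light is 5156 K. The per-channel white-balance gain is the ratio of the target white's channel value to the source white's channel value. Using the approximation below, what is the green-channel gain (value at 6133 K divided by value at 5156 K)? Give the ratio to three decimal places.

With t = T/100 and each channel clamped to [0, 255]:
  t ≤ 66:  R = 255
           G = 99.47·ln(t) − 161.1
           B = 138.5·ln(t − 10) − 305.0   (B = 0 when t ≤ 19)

At 5156 K (t = 51.56):
  G = 99.47·ln 51.56 − 161.1 = 99.47·3.9427 − 161.1 = 231.085.
At 6133 K (t = 61.33):
  G = 99.47·ln 61.33 − 161.1 = 99.47·4.1163 − 161.1 = 248.345.
Gain = 248.345 / 231.085 = 1.0747 → 1.075.

1.075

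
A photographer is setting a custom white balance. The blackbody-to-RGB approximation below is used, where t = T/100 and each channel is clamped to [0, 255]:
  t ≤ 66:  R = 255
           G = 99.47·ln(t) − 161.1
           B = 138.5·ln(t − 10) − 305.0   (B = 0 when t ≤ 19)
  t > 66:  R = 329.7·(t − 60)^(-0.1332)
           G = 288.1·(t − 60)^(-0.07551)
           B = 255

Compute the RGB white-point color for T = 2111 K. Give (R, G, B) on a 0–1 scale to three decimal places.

(1.000, 0.558, 0.112)

t = 2111/100 = 21.11; the t ≤ 66 branch applies.
R = 255 by definition for t ≤ 66.
G = 99.47·ln 21.11 − 161.1 = 99.47·3.0497 − 161.1 = 142.258.
B = 138.5·ln(21.11 − 10) − 305.0 = 138.5·ln 11.11 − 305.0 = 138.5·2.4078 − 305.0 = 28.487.
Dividing each by 255: (1.0000, 0.5579, 0.1117) → (1.000, 0.558, 0.112).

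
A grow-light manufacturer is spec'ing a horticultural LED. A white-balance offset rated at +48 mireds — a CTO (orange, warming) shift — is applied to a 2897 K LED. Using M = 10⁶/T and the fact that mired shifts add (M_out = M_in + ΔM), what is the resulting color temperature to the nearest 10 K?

M_in = 10⁶/2897 = 345.18 mireds.
M_out = 345.18 + (+48) = 393.18 mireds.
T_out = 10⁶/393.18 = 2543.3 K → 2540 K.

2540 K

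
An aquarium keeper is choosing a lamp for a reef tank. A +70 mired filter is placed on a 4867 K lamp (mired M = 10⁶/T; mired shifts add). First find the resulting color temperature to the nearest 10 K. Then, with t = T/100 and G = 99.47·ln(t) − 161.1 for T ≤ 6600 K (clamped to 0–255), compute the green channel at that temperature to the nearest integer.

196

M_in = 10⁶/4867 = 205.47; M_out = 205.47 + (+70) = 275.47.
T_out = 10⁶/275.47 = 3630.2 K → 3630 K; t = 36.3.
G = 99.47·ln 36.3 − 161.1 = 99.47·3.5918 − 161.1 = 196.178.
Rounded: 196.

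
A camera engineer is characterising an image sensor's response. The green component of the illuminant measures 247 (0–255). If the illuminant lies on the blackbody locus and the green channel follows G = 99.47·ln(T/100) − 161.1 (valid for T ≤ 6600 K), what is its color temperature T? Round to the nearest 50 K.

6050 K

ln t = (247 + 161.1) / 99.47 = 4.1027.
t = e^4.1027 = 60.506.
T = 100·t = 6051 K → 6050 K to the nearest 50 K.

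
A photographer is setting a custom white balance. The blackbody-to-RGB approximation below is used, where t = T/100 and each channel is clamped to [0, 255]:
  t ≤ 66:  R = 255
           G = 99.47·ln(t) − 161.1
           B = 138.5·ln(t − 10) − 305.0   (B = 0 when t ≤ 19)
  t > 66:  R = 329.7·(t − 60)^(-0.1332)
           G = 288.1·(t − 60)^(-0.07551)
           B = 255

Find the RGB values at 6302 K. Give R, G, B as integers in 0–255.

t = 6302/100 = 63.02; the t ≤ 66 branch applies.
R = 255 by definition for t ≤ 66.
G = 99.47·ln 63.02 − 161.1 = 99.47·4.1435 − 161.1 = 251.049.
B = 138.5·ln(63.02 − 10) − 305.0 = 138.5·ln 53.02 − 305.0 = 138.5·3.9707 − 305.0 = 244.938.
Rounded: (255, 251, 245).

R=255, G=251, B=245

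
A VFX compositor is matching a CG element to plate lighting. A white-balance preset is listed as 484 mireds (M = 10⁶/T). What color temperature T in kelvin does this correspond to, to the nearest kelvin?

2066 K

T = 10⁶ / 484 = 2066.12 K → 2066 K.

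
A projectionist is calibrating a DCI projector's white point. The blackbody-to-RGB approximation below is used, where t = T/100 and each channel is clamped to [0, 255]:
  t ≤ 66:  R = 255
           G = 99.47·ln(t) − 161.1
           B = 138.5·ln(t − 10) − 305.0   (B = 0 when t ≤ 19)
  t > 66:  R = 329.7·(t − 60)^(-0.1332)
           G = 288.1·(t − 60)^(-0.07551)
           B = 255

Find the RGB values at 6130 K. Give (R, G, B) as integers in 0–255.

(255, 248, 240)

t = 6130/100 = 61.3; the t ≤ 66 branch applies.
R = 255 by definition for t ≤ 66.
G = 99.47·ln 61.3 − 161.1 = 99.47·4.1158 − 161.1 = 248.297.
B = 138.5·ln(61.3 − 10) − 305.0 = 138.5·ln 51.3 − 305.0 = 138.5·3.9377 − 305.0 = 240.370.
Rounded: (255, 248, 240).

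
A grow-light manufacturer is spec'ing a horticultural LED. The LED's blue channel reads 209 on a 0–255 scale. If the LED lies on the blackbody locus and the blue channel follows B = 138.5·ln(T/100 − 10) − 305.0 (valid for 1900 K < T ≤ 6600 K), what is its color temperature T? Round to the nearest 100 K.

5100 K

ln(t − 10) = (209 + 305.0) / 138.5 = 3.7112.
t − 10 = e^3.7112 = 40.903, so t = 50.903.
T = 100·t = 5090 K → 5100 K to the nearest 100 K.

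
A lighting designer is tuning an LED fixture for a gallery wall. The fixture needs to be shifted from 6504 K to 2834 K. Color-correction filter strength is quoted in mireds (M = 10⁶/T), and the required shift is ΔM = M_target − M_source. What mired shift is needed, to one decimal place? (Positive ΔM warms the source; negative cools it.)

M_source = 10⁶/6504 = 153.752; M_target = 10⁶/2834 = 352.858.
ΔM = 352.858 − 153.752 = 199.107 → +199.1 mireds, a warming shift.

+199.1 mireds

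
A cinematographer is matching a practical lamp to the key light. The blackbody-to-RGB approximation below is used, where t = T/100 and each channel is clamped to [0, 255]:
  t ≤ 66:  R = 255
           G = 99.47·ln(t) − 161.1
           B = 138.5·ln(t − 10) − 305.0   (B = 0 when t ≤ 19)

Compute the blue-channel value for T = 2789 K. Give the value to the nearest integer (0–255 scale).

94

t = 2789/100 = 27.89; the t ≤ 66 branch applies.
B = 138.5·ln(27.89 − 10) − 305.0 = 138.5·ln 17.89 − 305.0 = 138.5·2.8842 − 305.0 = 94.468.
Rounded: 94.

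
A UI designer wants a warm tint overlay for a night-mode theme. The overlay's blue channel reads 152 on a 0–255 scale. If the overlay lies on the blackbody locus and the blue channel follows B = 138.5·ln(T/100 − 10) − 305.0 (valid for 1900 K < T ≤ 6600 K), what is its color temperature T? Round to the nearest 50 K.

3700 K

ln(t − 10) = (152 + 305.0) / 138.5 = 3.2996.
t − 10 = e^3.2996 = 27.103, so t = 37.103.
T = 100·t = 3710 K → 3700 K to the nearest 50 K.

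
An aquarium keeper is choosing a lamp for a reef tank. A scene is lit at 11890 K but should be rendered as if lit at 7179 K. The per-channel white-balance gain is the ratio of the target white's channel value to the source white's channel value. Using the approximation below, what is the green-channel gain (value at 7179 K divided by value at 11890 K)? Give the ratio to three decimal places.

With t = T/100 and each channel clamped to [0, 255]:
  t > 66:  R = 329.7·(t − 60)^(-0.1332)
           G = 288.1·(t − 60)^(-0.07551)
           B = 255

1.129

At 11890 K (t = 118.9):
  G = 288.1·(118.9 − 60)^(-0.07551) = 288.1·58.9^(-0.07551) = 288.1·0.73509 = 211.778.
At 7179 K (t = 71.79):
  G = 288.1·(71.79 − 60)^(-0.07551) = 288.1·11.79^(-0.07551) = 288.1·0.83002 = 239.130.
Gain = 239.130 / 211.778 = 1.1291 → 1.129.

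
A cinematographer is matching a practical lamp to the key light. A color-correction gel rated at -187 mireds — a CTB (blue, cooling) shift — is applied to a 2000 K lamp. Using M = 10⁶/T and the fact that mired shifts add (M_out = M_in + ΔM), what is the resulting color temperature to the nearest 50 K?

M_in = 10⁶/2000 = 500.00 mireds.
M_out = 500.00 + (-187) = 313.00 mireds.
T_out = 10⁶/313.00 = 3194.9 K → 3200 K.

3200 K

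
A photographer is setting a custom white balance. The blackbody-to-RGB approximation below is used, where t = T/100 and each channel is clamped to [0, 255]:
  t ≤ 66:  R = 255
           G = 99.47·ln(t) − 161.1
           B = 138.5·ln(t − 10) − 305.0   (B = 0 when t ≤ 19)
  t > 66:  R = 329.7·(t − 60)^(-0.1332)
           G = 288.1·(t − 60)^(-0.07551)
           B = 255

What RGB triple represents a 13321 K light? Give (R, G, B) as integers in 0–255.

t = 13321/100 = 133.21; the t > 66 branch applies.
R = 329.7·(133.21 − 60)^(-0.1332) = 329.7·73.21^(-0.1332) = 329.7·0.56447 = 186.105.
G = 288.1·(133.21 − 60)^(-0.07551) = 288.1·73.21^(-0.07551) = 288.1·0.72311 = 208.329.
B = 255 by definition for t > 66.
Rounded: (186, 208, 255).

(186, 208, 255)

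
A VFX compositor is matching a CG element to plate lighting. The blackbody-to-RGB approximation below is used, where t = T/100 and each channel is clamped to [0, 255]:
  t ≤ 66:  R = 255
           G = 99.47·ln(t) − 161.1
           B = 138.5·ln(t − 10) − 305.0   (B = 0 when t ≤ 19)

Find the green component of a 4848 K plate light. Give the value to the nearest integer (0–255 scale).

225

t = 4848/100 = 48.48; the t ≤ 66 branch applies.
G = 99.47·ln 48.48 − 161.1 = 99.47·3.8812 − 161.1 = 224.958.
Rounded: 225.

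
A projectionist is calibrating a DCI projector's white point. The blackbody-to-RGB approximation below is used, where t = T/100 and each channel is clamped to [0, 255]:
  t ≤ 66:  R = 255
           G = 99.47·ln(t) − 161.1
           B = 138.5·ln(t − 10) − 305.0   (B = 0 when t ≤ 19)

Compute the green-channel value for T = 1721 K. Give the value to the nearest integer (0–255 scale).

122

t = 1721/100 = 17.21; the t ≤ 66 branch applies.
G = 99.47·ln 17.21 − 161.1 = 99.47·2.8455 − 161.1 = 121.941.
Rounded: 122.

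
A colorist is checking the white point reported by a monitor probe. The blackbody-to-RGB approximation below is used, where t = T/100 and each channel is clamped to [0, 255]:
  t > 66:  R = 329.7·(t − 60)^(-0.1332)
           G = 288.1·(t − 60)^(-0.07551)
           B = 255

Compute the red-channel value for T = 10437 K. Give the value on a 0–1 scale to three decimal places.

0.780

t = 10437/100 = 104.37; the t > 66 branch applies.
R = 329.7·(104.37 − 60)^(-0.1332) = 329.7·44.37^(-0.1332) = 329.7·0.60340 = 198.942.
On a 0–1 scale: 198.942/255 = 0.7802 → 0.780.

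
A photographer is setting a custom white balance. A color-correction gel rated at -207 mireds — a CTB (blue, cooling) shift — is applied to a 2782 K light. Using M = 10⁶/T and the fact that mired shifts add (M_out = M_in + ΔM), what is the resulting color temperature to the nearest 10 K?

6560 K

M_in = 10⁶/2782 = 359.45 mireds.
M_out = 359.45 + (-207) = 152.45 mireds.
T_out = 10⁶/152.45 = 6559.4 K → 6560 K.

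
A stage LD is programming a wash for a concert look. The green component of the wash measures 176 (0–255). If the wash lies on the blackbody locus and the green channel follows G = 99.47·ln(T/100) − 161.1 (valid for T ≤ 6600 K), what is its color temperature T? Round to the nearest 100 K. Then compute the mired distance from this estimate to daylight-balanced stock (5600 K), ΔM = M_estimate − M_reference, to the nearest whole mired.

ln t = (176 + 161.1) / 99.47 = 3.3890.
t = e^3.3890 = 29.635.
T = 100·t = 2964 K → 3000 K to the nearest 100 K.
M_estimate = 10⁶/3000 = 333.33; M_reference = 10⁶/5600 = 178.57.
ΔM = 333.33 − 178.57 = 154.76 → +155 mireds.

+155 mireds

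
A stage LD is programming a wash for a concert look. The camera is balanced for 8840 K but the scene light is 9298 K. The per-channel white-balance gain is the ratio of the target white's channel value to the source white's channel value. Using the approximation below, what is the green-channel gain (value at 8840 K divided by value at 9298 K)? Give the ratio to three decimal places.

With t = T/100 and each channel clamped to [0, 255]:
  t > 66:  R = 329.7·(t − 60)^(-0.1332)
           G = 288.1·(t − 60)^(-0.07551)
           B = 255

1.011

At 9298 K (t = 92.98):
  G = 288.1·(92.98 − 60)^(-0.07551) = 288.1·32.98^(-0.07551) = 288.1·0.76799 = 221.259.
At 8840 K (t = 88.4):
  G = 288.1·(88.4 − 60)^(-0.07551) = 288.1·28.4^(-0.07551) = 288.1·0.77671 = 223.771.
Gain = 223.771 / 221.259 = 1.0114 → 1.011.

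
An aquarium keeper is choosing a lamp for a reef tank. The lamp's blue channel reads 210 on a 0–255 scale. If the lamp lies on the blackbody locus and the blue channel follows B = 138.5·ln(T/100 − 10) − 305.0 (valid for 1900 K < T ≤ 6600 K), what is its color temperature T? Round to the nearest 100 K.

ln(t − 10) = (210 + 305.0) / 138.5 = 3.7184.
t − 10 = e^3.7184 = 41.199, so t = 51.199.
T = 100·t = 5120 K → 5100 K to the nearest 100 K.

5100 K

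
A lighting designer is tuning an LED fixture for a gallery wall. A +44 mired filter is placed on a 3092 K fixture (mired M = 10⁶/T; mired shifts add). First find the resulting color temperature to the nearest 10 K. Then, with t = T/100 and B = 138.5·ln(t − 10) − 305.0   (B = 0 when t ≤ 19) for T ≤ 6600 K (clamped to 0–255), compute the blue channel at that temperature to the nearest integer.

M_in = 10⁶/3092 = 323.42; M_out = 323.42 + (+44) = 367.42.
T_out = 10⁶/367.42 = 2721.7 K → 2720 K; t = 27.2.
B = 138.5·ln(27.2 − 10) − 305.0 = 138.5·ln 17.2 − 305.0 = 138.5·2.8449 − 305.0 = 89.020.
Rounded: 89.

89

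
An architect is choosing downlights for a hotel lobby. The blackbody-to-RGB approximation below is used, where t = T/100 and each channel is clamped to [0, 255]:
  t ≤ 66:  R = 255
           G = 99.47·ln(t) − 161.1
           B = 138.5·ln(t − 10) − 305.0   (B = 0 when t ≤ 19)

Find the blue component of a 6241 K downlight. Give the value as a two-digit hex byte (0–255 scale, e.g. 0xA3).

t = 6241/100 = 62.41; the t ≤ 66 branch applies.
B = 138.5·ln(62.41 − 10) − 305.0 = 138.5·ln 52.41 − 305.0 = 138.5·3.9591 − 305.0 = 243.335.
Rounded: 243; in hex, 0xF3.

0xF3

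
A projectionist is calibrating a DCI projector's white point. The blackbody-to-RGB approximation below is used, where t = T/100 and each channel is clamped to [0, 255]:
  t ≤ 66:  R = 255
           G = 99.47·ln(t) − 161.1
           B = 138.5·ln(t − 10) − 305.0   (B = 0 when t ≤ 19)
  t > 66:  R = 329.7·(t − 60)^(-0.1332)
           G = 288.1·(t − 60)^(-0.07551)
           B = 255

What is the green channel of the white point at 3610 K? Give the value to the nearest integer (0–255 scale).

t = 3610/100 = 36.1; the t ≤ 66 branch applies.
G = 99.47·ln 36.1 − 161.1 = 99.47·3.5863 − 161.1 = 195.629.
Rounded: 196.

196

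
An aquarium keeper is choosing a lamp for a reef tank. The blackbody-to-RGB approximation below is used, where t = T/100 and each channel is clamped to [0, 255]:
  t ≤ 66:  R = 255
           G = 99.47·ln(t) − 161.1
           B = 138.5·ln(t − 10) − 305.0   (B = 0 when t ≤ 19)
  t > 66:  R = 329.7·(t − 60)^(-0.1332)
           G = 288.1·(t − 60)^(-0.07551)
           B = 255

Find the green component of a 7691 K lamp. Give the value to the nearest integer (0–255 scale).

233

t = 7691/100 = 76.91; the t > 66 branch applies.
G = 288.1·(76.91 − 60)^(-0.07551) = 288.1·16.91^(-0.07551) = 288.1·0.80772 = 232.705.
Rounded: 233.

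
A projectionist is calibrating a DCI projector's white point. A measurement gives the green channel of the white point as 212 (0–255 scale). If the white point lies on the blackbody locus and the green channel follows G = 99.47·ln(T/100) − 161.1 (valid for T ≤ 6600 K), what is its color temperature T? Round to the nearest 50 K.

ln t = (212 + 161.1) / 99.47 = 3.7509.
t = e^3.7509 = 42.559.
T = 100·t = 4256 K → 4250 K to the nearest 50 K.

4250 K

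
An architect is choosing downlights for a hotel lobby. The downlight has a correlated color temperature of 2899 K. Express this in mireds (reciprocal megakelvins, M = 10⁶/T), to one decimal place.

M = 10⁶ / 2899 = 344.947 → 344.9 mireds.

344.9 mireds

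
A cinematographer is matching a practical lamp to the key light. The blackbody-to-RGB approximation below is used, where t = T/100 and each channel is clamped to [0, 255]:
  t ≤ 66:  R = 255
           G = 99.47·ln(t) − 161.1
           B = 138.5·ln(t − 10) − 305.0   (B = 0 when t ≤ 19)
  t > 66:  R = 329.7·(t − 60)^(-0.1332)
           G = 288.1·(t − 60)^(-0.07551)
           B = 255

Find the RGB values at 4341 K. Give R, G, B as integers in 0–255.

R=255, G=214, B=181

t = 4341/100 = 43.41; the t ≤ 66 branch applies.
R = 255 by definition for t ≤ 66.
G = 99.47·ln 43.41 − 161.1 = 99.47·3.7707 − 161.1 = 213.971.
B = 138.5·ln(43.41 − 10) − 305.0 = 138.5·ln 33.41 − 305.0 = 138.5·3.5089 − 305.0 = 180.976.
Rounded: (255, 214, 181).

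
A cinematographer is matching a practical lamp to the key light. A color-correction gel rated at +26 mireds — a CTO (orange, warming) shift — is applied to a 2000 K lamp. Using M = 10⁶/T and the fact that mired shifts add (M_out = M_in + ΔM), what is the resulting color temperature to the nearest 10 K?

1900 K

M_in = 10⁶/2000 = 500.00 mireds.
M_out = 500.00 + (+26) = 526.00 mireds.
T_out = 10⁶/526.00 = 1901.1 K → 1900 K.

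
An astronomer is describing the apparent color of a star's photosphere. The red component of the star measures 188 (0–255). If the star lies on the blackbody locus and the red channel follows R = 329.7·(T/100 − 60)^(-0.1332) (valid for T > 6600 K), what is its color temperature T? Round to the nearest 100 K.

12800 K

(t − 60)^(-0.1332) = 188/329.7 = 0.57022.
t − 60 = 0.57022^(1/-0.1332) = 0.57022^(-7.508) = 67.848, so t = 127.848.
T = 100·t = 12785 K → 12800 K to the nearest 100 K.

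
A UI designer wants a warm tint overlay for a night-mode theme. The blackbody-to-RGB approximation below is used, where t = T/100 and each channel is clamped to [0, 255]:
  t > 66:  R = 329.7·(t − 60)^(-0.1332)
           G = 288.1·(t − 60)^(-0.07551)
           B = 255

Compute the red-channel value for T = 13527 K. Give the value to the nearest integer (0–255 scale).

t = 13527/100 = 135.27; the t > 66 branch applies.
R = 329.7·(135.27 − 60)^(-0.1332) = 329.7·75.27^(-0.1332) = 329.7·0.56239 = 185.418.
Rounded: 185.

185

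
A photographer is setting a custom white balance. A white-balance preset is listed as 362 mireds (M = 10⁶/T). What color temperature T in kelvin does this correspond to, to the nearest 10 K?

T = 10⁶ / 362 = 2762.43 K → 2760 K.

2760 K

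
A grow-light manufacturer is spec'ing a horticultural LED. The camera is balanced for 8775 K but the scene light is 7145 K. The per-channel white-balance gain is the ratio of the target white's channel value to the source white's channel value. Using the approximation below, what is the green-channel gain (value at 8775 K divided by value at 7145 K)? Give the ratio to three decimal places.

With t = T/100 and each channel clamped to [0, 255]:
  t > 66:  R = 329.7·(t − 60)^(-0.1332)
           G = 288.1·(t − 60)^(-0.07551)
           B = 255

0.935

At 7145 K (t = 71.45):
  G = 288.1·(71.45 − 60)^(-0.07551) = 288.1·11.45^(-0.07551) = 288.1·0.83186 = 239.659.
At 8775 K (t = 87.75):
  G = 288.1·(87.75 − 60)^(-0.07551) = 288.1·27.75^(-0.07551) = 288.1·0.77807 = 224.162.
Gain = 224.162 / 239.659 = 0.9353 → 0.935.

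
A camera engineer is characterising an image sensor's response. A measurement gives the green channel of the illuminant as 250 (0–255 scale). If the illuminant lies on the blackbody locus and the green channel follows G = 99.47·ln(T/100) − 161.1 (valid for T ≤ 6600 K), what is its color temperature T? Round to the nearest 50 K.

6250 K

ln t = (250 + 161.1) / 99.47 = 4.1329.
t = e^4.1329 = 62.359.
T = 100·t = 6236 K → 6250 K to the nearest 50 K.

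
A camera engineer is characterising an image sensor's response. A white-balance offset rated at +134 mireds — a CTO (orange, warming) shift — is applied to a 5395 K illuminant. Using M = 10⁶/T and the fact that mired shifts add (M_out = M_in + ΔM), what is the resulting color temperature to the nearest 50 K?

M_in = 10⁶/5395 = 185.36 mireds.
M_out = 185.36 + (+134) = 319.36 mireds.
T_out = 10⁶/319.36 = 3131.3 K → 3150 K.

3150 K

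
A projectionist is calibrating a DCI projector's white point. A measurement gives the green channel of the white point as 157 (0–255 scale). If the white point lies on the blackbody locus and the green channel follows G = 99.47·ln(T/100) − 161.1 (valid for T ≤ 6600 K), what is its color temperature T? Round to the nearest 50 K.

2450 K

ln t = (157 + 161.1) / 99.47 = 3.1979.
t = e^3.1979 = 24.482.
T = 100·t = 2448 K → 2450 K to the nearest 50 K.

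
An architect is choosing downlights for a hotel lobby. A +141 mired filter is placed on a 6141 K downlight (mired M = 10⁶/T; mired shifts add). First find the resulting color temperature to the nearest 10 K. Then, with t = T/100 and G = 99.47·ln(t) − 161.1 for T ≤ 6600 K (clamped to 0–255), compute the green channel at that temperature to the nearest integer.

M_in = 10⁶/6141 = 162.84; M_out = 162.84 + (+141) = 303.84.
T_out = 10⁶/303.84 = 3291.2 K → 3290 K; t = 32.9.
G = 99.47·ln 32.9 − 161.1 = 99.47·3.4935 − 161.1 = 186.396.
Rounded: 186.

186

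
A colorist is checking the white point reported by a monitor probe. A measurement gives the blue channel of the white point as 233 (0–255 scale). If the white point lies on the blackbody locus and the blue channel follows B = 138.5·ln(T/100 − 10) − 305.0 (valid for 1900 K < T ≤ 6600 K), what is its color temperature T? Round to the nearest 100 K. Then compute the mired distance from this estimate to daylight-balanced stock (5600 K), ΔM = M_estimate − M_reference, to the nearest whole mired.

-9 mireds

ln(t − 10) = (233 + 305.0) / 138.5 = 3.8845.
t − 10 = e^3.8845 = 48.641, so t = 58.641.
T = 100·t = 5864 K → 5900 K to the nearest 100 K.
M_estimate = 10⁶/5900 = 169.49; M_reference = 10⁶/5600 = 178.57.
ΔM = 169.49 − 178.57 = -9.08 → -9 mireds.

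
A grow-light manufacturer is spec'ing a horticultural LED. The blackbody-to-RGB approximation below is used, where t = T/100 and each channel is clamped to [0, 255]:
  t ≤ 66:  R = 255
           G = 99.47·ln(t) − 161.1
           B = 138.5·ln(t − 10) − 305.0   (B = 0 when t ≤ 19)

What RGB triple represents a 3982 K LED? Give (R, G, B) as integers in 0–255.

(255, 205, 165)

t = 3982/100 = 39.82; the t ≤ 66 branch applies.
R = 255 by definition for t ≤ 66.
G = 99.47·ln 39.82 − 161.1 = 99.47·3.6844 − 161.1 = 205.384.
B = 138.5·ln(39.82 − 10) − 305.0 = 138.5·ln 29.82 − 305.0 = 138.5·3.3952 − 305.0 = 165.232.
Rounded: (255, 205, 165).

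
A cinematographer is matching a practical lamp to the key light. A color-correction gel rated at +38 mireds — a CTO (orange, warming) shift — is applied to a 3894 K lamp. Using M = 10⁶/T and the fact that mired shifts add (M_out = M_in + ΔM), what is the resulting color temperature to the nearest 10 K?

3390 K

M_in = 10⁶/3894 = 256.81 mireds.
M_out = 256.81 + (+38) = 294.81 mireds.
T_out = 10⁶/294.81 = 3392.1 K → 3390 K.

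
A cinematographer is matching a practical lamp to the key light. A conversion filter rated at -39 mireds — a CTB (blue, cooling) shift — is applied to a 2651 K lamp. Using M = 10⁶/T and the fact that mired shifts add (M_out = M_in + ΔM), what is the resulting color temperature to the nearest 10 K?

M_in = 10⁶/2651 = 377.22 mireds.
M_out = 377.22 + (-39) = 338.22 mireds.
T_out = 10⁶/338.22 = 2956.7 K → 2960 K.

2960 K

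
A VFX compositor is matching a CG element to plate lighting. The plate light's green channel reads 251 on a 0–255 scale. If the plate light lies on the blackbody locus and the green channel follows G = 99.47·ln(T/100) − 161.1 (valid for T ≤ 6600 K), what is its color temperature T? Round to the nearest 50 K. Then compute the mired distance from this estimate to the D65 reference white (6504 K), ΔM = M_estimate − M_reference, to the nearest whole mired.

+5 mireds

ln t = (251 + 161.1) / 99.47 = 4.1430.
t = e^4.1430 = 62.989.
T = 100·t = 6299 K → 6300 K to the nearest 50 K.
M_estimate = 10⁶/6300 = 158.73; M_reference = 10⁶/6504 = 153.75.
ΔM = 158.73 − 153.75 = 4.98 → +5 mireds.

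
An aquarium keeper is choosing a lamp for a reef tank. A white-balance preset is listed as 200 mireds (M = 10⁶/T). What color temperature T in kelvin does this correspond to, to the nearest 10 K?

T = 10⁶ / 200 = 5000.00 K → 5000 K.

5000 K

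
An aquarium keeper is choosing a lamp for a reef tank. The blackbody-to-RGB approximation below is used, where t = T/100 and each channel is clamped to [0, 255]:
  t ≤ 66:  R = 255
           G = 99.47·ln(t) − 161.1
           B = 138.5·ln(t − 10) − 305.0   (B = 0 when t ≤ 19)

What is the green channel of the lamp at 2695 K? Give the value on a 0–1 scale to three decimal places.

0.653

t = 2695/100 = 26.95; the t ≤ 66 branch applies.
G = 99.47·ln 26.95 − 161.1 = 99.47·3.2940 − 161.1 = 166.553.
On a 0–1 scale: 166.553/255 = 0.6531 → 0.653.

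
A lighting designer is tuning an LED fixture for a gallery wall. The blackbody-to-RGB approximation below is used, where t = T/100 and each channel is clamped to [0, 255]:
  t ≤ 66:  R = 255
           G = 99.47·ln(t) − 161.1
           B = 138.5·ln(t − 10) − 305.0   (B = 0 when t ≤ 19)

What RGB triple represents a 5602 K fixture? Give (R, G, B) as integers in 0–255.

t = 5602/100 = 56.02; the t ≤ 66 branch applies.
R = 255 by definition for t ≤ 66.
G = 99.47·ln 56.02 − 161.1 = 99.47·4.0257 − 161.1 = 239.337.
B = 138.5·ln(56.02 − 10) − 305.0 = 138.5·ln 46.02 − 305.0 = 138.5·3.8291 − 305.0 = 225.327.
Rounded: (255, 239, 225).

(255, 239, 225)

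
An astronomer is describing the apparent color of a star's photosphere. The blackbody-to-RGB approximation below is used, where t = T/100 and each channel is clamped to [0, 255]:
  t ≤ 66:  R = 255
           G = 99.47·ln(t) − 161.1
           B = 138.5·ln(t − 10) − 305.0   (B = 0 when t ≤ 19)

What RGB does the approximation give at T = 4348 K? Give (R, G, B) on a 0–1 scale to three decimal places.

t = 4348/100 = 43.48; the t ≤ 66 branch applies.
R = 255 by definition for t ≤ 66.
G = 99.47·ln 43.48 − 161.1 = 99.47·3.7723 − 161.1 = 214.131.
B = 138.5·ln(43.48 − 10) − 305.0 = 138.5·ln 33.48 − 305.0 = 138.5·3.5109 − 305.0 = 181.266.
Dividing each by 255: (1.0000, 0.8397, 0.7108) → (1.000, 0.840, 0.711).

(1.000, 0.840, 0.711)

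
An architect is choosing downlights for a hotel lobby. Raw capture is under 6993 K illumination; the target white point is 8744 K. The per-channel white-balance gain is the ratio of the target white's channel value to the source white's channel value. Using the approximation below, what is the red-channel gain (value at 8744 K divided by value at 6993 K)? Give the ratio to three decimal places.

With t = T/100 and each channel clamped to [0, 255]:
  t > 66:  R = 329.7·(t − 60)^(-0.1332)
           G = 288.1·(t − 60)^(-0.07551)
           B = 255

At 6993 K (t = 69.93):
  R = 329.7·(69.93 − 60)^(-0.1332) = 329.7·9.93^(-0.1332) = 329.7·0.73656 = 242.843.
At 8744 K (t = 87.44):
  R = 329.7·(87.44 − 60)^(-0.1332) = 329.7·27.44^(-0.1332) = 329.7·0.64329 = 212.093.
Gain = 212.093 / 242.843 = 0.8734 → 0.873.

0.873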